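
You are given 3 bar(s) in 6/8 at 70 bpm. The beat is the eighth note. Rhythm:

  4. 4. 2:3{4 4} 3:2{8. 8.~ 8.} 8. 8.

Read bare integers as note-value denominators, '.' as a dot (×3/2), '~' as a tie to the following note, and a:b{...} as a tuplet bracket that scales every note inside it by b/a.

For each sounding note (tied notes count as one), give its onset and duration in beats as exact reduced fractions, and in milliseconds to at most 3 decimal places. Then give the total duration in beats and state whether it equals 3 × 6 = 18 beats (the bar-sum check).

1) 0.0ms=0b +2571.429ms=3b
2) 2571.429ms=3b +2571.429ms=3b
3) 5142.857ms=6b +2571.429ms=3b
4) 7714.286ms=9b +2571.429ms=3b
5) 10285.714ms=12b +857.143ms=1b
6) 11142.857ms=13b +1714.286ms=2b
7) 12857.143ms=15b +1285.714ms=3/2b
8) 14142.857ms=33/2b +1285.714ms=3/2b
Σ=18b of 18 (70bpm 6/8) — PASS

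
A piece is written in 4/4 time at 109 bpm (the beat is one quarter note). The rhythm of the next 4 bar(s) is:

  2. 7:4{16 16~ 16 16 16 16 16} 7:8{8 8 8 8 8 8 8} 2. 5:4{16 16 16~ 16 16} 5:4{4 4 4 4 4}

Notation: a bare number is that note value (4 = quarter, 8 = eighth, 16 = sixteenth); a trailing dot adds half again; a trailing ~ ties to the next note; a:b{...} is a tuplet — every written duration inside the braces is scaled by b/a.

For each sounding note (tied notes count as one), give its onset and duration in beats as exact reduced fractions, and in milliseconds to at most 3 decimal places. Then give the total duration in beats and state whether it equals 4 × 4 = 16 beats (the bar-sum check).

1) 0.0ms=0b +1651.376ms=3b
2) 1651.376ms=3b +78.637ms=1/7b
3) 1730.013ms=22/7b +157.274ms=2/7b
4) 1887.287ms=24/7b +78.637ms=1/7b
5) 1965.924ms=25/7b +78.637ms=1/7b
6) 2044.561ms=26/7b +78.637ms=1/7b
7) 2123.198ms=27/7b +78.637ms=1/7b
8) 2201.835ms=4b +314.548ms=4/7b
9) 2516.383ms=32/7b +314.548ms=4/7b
10) 2830.931ms=36/7b +314.548ms=4/7b
11) 3145.478ms=40/7b +314.548ms=4/7b
12) 3460.026ms=44/7b +314.548ms=4/7b
13) 3774.574ms=48/7b +314.548ms=4/7b
14) 4089.122ms=52/7b +314.548ms=4/7b
15) 4403.67ms=8b +1651.376ms=3b
16) 6055.046ms=11b +110.092ms=1/5b
17) 6165.138ms=56/5b +110.092ms=1/5b
18) 6275.229ms=57/5b +220.183ms=2/5b
19) 6495.413ms=59/5b +110.092ms=1/5b
20) 6605.505ms=12b +440.367ms=4/5b
21) 7045.872ms=64/5b +440.367ms=4/5b
22) 7486.239ms=68/5b +440.367ms=4/5b
23) 7926.606ms=72/5b +440.367ms=4/5b
24) 8366.972ms=76/5b +440.367ms=4/5b
Σ=16b of 16 (109bpm 4/4) — PASS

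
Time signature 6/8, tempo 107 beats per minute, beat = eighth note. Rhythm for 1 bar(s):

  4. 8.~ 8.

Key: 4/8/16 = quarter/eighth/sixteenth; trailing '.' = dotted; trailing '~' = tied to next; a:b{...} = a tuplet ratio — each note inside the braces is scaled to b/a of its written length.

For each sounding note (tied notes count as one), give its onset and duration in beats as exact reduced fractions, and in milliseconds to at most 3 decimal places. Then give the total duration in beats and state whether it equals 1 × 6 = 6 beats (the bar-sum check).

1) 0.0ms=0b +1682.243ms=3b
2) 1682.243ms=3b +1682.243ms=3b
Σ=6b of 6 (107bpm 6/8) — PASS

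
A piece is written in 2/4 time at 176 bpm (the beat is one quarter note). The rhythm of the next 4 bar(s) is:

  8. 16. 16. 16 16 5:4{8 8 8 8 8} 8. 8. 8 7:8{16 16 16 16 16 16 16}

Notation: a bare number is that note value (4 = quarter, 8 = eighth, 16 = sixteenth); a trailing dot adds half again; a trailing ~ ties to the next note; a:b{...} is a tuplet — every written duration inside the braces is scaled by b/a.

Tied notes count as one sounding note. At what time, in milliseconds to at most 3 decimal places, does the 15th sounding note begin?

1. 0.0ms @ 0 + 255.682ms (3/4)
2. 255.682ms @ 3/4 + 127.841ms (3/8)
3. 383.523ms @ 9/8 + 127.841ms (3/8)
4. 511.364ms @ 3/2 + 85.227ms (1/4)
5. 596.591ms @ 7/4 + 85.227ms (1/4)
6. 681.818ms @ 2 + 136.364ms (2/5)
7. 818.182ms @ 12/5 + 136.364ms (2/5)
8. 954.545ms @ 14/5 + 136.364ms (2/5)
9. 1090.909ms @ 16/5 + 136.364ms (2/5)
10. 1227.273ms @ 18/5 + 136.364ms (2/5)
11. 1363.636ms @ 4 + 255.682ms (3/4)
12. 1619.318ms @ 19/4 + 255.682ms (3/4)
13. 1875.0ms @ 11/2 + 170.455ms (1/2)
14. 2045.455ms @ 6 + 97.403ms (2/7)
15. 2142.857ms @ 44/7 + 97.403ms (2/7)
16. 2240.26ms @ 46/7 + 97.403ms (2/7)
17. 2337.662ms @ 48/7 + 97.403ms (2/7)
18. 2435.065ms @ 50/7 + 97.403ms (2/7)
19. 2532.468ms @ 52/7 + 97.403ms (2/7)
20. 2629.87ms @ 54/7 + 97.403ms (2/7)

note 15 onset = 44/7b = 2142.857ms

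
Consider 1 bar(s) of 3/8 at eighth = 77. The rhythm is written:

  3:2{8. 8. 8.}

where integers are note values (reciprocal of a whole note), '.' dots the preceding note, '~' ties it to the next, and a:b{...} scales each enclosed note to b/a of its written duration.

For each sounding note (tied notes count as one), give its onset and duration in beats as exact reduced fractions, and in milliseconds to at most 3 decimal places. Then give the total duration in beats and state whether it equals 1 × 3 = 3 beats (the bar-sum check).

1) 0.0ms=0b +779.221ms=1b
2) 779.221ms=1b +779.221ms=1b
3) 1558.442ms=2b +779.221ms=1b
Σ=3b of 3 (77bpm 3/8) — PASS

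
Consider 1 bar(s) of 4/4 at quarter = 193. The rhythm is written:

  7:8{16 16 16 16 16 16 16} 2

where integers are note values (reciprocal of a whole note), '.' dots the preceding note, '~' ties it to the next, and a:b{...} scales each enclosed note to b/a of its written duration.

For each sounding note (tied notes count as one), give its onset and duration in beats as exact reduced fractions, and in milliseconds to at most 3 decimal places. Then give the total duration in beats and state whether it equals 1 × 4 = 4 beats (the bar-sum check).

1) 0.0ms=0b +88.823ms=2/7b
2) 88.823ms=2/7b +88.823ms=2/7b
3) 177.646ms=4/7b +88.823ms=2/7b
4) 266.469ms=6/7b +88.823ms=2/7b
5) 355.292ms=8/7b +88.823ms=2/7b
6) 444.115ms=10/7b +88.823ms=2/7b
7) 532.939ms=12/7b +88.823ms=2/7b
8) 621.762ms=2b +621.762ms=2b
Σ=4b of 4 (193bpm 4/4) — PASS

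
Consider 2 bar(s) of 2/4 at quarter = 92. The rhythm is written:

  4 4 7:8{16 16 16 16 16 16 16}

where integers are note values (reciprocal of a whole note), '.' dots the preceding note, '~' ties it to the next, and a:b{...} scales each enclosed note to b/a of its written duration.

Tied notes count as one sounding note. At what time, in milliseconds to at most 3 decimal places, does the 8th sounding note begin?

note 8 onset = 24/7b = 2236.025ms

1. 0.0ms @ 0 + 652.174ms (1)
2. 652.174ms @ 1 + 652.174ms (1)
3. 1304.348ms @ 2 + 186.335ms (2/7)
4. 1490.683ms @ 16/7 + 186.335ms (2/7)
5. 1677.019ms @ 18/7 + 186.335ms (2/7)
6. 1863.354ms @ 20/7 + 186.335ms (2/7)
7. 2049.689ms @ 22/7 + 186.335ms (2/7)
8. 2236.025ms @ 24/7 + 186.335ms (2/7)
9. 2422.36ms @ 26/7 + 186.335ms (2/7)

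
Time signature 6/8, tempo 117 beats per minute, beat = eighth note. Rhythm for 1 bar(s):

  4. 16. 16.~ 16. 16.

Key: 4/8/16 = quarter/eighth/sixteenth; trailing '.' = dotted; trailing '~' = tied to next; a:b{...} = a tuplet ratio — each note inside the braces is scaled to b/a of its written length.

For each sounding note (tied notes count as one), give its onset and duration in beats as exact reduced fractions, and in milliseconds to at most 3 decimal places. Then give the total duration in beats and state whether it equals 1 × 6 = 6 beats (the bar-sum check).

1) 0.0ms=0b +1538.462ms=3b
2) 1538.462ms=3b +384.615ms=3/4b
3) 1923.077ms=15/4b +769.231ms=3/2b
4) 2692.308ms=21/4b +384.615ms=3/4b
Σ=6b of 6 (117bpm 6/8) — PASS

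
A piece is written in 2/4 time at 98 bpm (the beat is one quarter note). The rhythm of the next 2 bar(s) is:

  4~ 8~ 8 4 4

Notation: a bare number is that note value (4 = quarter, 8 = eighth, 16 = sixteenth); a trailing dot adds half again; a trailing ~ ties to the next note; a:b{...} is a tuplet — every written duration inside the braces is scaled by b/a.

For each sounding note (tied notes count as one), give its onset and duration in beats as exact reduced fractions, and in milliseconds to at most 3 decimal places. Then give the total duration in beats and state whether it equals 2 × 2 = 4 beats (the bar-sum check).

1) 0.0ms=0b +1224.49ms=2b
2) 1224.49ms=2b +612.245ms=1b
3) 1836.735ms=3b +612.245ms=1b
Σ=4b of 4 (98bpm 2/4) — PASS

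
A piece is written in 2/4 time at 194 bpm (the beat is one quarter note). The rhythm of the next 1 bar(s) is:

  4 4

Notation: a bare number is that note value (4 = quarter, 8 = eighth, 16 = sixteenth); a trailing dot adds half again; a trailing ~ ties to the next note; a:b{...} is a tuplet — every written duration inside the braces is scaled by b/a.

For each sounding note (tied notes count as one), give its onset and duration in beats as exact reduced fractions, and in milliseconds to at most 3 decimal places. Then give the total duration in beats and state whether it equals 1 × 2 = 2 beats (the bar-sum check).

1) 0.0ms=0b +309.278ms=1b
2) 309.278ms=1b +309.278ms=1b
Σ=2b of 2 (194bpm 2/4) — PASS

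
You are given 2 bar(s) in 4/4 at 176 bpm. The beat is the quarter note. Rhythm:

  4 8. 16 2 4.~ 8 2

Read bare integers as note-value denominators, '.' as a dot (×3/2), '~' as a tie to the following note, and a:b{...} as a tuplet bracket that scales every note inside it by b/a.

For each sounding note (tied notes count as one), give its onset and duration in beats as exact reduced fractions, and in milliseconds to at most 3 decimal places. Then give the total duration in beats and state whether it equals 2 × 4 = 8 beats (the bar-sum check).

1) 0.0ms=0b +340.909ms=1b
2) 340.909ms=1b +255.682ms=3/4b
3) 596.591ms=7/4b +85.227ms=1/4b
4) 681.818ms=2b +681.818ms=2b
5) 1363.636ms=4b +681.818ms=2b
6) 2045.455ms=6b +681.818ms=2b
Σ=8b of 8 (176bpm 4/4) — PASS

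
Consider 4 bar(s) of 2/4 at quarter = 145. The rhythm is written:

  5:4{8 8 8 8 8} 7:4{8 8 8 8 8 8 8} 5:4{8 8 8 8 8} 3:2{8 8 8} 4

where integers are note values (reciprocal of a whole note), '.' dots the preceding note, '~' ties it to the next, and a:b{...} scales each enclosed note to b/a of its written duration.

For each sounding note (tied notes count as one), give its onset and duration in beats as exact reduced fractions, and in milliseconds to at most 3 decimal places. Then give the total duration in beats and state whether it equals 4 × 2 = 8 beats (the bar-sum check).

1) 0.0ms=0b +165.517ms=2/5b
2) 165.517ms=2/5b +165.517ms=2/5b
3) 331.034ms=4/5b +165.517ms=2/5b
4) 496.552ms=6/5b +165.517ms=2/5b
5) 662.069ms=8/5b +165.517ms=2/5b
6) 827.586ms=2b +118.227ms=2/7b
7) 945.813ms=16/7b +118.227ms=2/7b
8) 1064.039ms=18/7b +118.227ms=2/7b
9) 1182.266ms=20/7b +118.227ms=2/7b
10) 1300.493ms=22/7b +118.227ms=2/7b
11) 1418.719ms=24/7b +118.227ms=2/7b
12) 1536.946ms=26/7b +118.227ms=2/7b
13) 1655.172ms=4b +165.517ms=2/5b
14) 1820.69ms=22/5b +165.517ms=2/5b
15) 1986.207ms=24/5b +165.517ms=2/5b
16) 2151.724ms=26/5b +165.517ms=2/5b
17) 2317.241ms=28/5b +165.517ms=2/5b
18) 2482.759ms=6b +137.931ms=1/3b
19) 2620.69ms=19/3b +137.931ms=1/3b
20) 2758.621ms=20/3b +137.931ms=1/3b
21) 2896.552ms=7b +413.793ms=1b
Σ=8b of 8 (145bpm 2/4) — PASS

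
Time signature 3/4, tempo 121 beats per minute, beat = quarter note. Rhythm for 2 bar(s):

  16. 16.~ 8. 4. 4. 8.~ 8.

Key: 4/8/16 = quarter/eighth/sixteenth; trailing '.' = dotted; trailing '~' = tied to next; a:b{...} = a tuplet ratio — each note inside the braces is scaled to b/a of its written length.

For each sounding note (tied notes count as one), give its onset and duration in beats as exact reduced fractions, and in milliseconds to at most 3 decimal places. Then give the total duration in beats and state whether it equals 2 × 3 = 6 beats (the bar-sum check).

1) 0.0ms=0b +185.95ms=3/8b
2) 185.95ms=3/8b +557.851ms=9/8b
3) 743.802ms=3/2b +743.802ms=3/2b
4) 1487.603ms=3b +743.802ms=3/2b
5) 2231.405ms=9/2b +743.802ms=3/2b
Σ=6b of 6 (121bpm 3/4) — PASS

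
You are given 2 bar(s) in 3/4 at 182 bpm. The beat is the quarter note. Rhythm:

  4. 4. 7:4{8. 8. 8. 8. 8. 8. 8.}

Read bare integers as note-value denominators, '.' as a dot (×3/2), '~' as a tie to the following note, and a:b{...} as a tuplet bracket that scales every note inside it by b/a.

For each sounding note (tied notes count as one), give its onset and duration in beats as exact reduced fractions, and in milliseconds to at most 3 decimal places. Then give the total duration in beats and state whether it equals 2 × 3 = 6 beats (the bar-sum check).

1) 0.0ms=0b +494.505ms=3/2b
2) 494.505ms=3/2b +494.505ms=3/2b
3) 989.011ms=3b +141.287ms=3/7b
4) 1130.298ms=24/7b +141.287ms=3/7b
5) 1271.586ms=27/7b +141.287ms=3/7b
6) 1412.873ms=30/7b +141.287ms=3/7b
7) 1554.16ms=33/7b +141.287ms=3/7b
8) 1695.447ms=36/7b +141.287ms=3/7b
9) 1836.735ms=39/7b +141.287ms=3/7b
Σ=6b of 6 (182bpm 3/4) — PASS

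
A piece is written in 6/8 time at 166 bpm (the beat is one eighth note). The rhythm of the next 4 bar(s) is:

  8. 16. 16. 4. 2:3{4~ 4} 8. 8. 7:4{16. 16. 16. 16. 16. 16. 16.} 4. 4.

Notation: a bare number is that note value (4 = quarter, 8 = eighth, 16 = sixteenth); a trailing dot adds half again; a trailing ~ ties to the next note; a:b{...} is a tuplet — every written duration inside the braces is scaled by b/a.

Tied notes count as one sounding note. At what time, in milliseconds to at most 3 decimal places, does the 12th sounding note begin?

1. 0.0ms @ 0 + 542.169ms (3/2)
2. 542.169ms @ 3/2 + 271.084ms (3/4)
3. 813.253ms @ 9/4 + 271.084ms (3/4)
4. 1084.337ms @ 3 + 1084.337ms (3)
5. 2168.675ms @ 6 + 2168.675ms (6)
6. 4337.349ms @ 12 + 542.169ms (3/2)
7. 4879.518ms @ 27/2 + 542.169ms (3/2)
8. 5421.687ms @ 15 + 154.905ms (3/7)
9. 5576.592ms @ 108/7 + 154.905ms (3/7)
10. 5731.497ms @ 111/7 + 154.905ms (3/7)
11. 5886.403ms @ 114/7 + 154.905ms (3/7)
12. 6041.308ms @ 117/7 + 154.905ms (3/7)
13. 6196.213ms @ 120/7 + 154.905ms (3/7)
14. 6351.119ms @ 123/7 + 154.905ms (3/7)
15. 6506.024ms @ 18 + 1084.337ms (3)
16. 7590.361ms @ 21 + 1084.337ms (3)

note 12 onset = 117/7b = 6041.308ms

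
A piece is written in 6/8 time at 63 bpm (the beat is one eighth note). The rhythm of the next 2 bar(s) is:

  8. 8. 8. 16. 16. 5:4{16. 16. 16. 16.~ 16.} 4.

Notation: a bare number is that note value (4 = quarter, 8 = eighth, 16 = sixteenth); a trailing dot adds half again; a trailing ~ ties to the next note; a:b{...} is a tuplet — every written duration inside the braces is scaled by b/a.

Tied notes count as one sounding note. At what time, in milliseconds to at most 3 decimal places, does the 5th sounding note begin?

1. 0.0ms @ 0 + 1428.571ms (3/2)
2. 1428.571ms @ 3/2 + 1428.571ms (3/2)
3. 2857.143ms @ 3 + 1428.571ms (3/2)
4. 4285.714ms @ 9/2 + 714.286ms (3/4)
5. 5000.0ms @ 21/4 + 714.286ms (3/4)
6. 5714.286ms @ 6 + 571.429ms (3/5)
7. 6285.714ms @ 33/5 + 571.429ms (3/5)
8. 6857.143ms @ 36/5 + 571.429ms (3/5)
9. 7428.571ms @ 39/5 + 1142.857ms (6/5)
10. 8571.429ms @ 9 + 2857.143ms (3)

note 5 onset = 21/4b = 5000.0ms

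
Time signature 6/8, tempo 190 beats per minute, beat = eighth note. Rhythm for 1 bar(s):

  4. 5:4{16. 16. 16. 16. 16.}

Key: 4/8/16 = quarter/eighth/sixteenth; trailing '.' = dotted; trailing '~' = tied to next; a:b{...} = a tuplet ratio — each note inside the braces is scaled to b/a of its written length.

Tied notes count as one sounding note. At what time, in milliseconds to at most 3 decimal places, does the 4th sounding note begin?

note 4 onset = 21/5b = 1326.316ms

1. 0.0ms @ 0 + 947.368ms (3)
2. 947.368ms @ 3 + 189.474ms (3/5)
3. 1136.842ms @ 18/5 + 189.474ms (3/5)
4. 1326.316ms @ 21/5 + 189.474ms (3/5)
5. 1515.789ms @ 24/5 + 189.474ms (3/5)
6. 1705.263ms @ 27/5 + 189.474ms (3/5)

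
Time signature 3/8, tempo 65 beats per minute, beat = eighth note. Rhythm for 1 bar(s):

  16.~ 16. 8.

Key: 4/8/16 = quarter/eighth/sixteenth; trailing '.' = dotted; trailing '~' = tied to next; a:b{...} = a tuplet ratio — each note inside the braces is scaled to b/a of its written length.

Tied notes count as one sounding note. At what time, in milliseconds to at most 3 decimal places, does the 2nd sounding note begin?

note 2 onset = 3/2b = 1384.615ms

1. 0.0ms @ 0 + 1384.615ms (3/2)
2. 1384.615ms @ 3/2 + 1384.615ms (3/2)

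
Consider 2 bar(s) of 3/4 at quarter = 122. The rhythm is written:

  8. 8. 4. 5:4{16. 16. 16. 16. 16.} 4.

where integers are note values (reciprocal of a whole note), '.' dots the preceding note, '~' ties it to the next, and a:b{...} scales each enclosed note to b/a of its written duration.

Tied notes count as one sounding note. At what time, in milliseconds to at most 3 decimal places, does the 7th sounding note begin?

1. 0.0ms @ 0 + 368.852ms (3/4)
2. 368.852ms @ 3/4 + 368.852ms (3/4)
3. 737.705ms @ 3/2 + 737.705ms (3/2)
4. 1475.41ms @ 3 + 147.541ms (3/10)
5. 1622.951ms @ 33/10 + 147.541ms (3/10)
6. 1770.492ms @ 18/5 + 147.541ms (3/10)
7. 1918.033ms @ 39/10 + 147.541ms (3/10)
8. 2065.574ms @ 21/5 + 147.541ms (3/10)
9. 2213.115ms @ 9/2 + 737.705ms (3/2)

note 7 onset = 39/10b = 1918.033ms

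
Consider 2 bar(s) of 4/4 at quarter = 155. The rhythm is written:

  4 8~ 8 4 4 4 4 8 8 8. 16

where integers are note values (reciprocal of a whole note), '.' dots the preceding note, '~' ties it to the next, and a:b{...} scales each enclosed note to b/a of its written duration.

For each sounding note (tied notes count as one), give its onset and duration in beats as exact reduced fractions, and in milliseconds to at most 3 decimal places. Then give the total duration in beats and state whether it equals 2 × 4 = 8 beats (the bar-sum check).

1) 0.0ms=0b +387.097ms=1b
2) 387.097ms=1b +387.097ms=1b
3) 774.194ms=2b +387.097ms=1b
4) 1161.29ms=3b +387.097ms=1b
5) 1548.387ms=4b +387.097ms=1b
6) 1935.484ms=5b +387.097ms=1b
7) 2322.581ms=6b +193.548ms=1/2b
8) 2516.129ms=13/2b +193.548ms=1/2b
9) 2709.677ms=7b +290.323ms=3/4b
10) 3000.0ms=31/4b +96.774ms=1/4b
Σ=8b of 8 (155bpm 4/4) — PASS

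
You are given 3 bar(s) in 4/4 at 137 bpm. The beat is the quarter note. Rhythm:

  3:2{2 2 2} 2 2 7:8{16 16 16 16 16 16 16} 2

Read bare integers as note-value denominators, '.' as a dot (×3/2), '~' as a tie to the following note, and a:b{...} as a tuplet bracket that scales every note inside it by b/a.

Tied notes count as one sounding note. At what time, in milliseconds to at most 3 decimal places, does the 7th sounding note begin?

1. 0.0ms @ 0 + 583.942ms (4/3)
2. 583.942ms @ 4/3 + 583.942ms (4/3)
3. 1167.883ms @ 8/3 + 583.942ms (4/3)
4. 1751.825ms @ 4 + 875.912ms (2)
5. 2627.737ms @ 6 + 875.912ms (2)
6. 3503.65ms @ 8 + 125.13ms (2/7)
7. 3628.78ms @ 58/7 + 125.13ms (2/7)
8. 3753.91ms @ 60/7 + 125.13ms (2/7)
9. 3879.041ms @ 62/7 + 125.13ms (2/7)
10. 4004.171ms @ 64/7 + 125.13ms (2/7)
11. 4129.301ms @ 66/7 + 125.13ms (2/7)
12. 4254.432ms @ 68/7 + 125.13ms (2/7)
13. 4379.562ms @ 10 + 875.912ms (2)

note 7 onset = 58/7b = 3628.78ms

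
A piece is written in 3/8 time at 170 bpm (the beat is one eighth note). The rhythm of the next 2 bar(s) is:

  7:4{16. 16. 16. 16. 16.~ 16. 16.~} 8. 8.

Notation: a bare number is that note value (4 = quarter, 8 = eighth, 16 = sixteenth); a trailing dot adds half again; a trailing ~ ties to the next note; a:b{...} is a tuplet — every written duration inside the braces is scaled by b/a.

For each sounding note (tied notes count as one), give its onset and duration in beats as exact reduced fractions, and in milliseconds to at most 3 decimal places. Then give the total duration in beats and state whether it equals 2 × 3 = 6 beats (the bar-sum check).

1) 0.0ms=0b +151.261ms=3/7b
2) 151.261ms=3/7b +151.261ms=3/7b
3) 302.521ms=6/7b +151.261ms=3/7b
4) 453.782ms=9/7b +151.261ms=3/7b
5) 605.042ms=12/7b +302.521ms=6/7b
6) 907.563ms=18/7b +680.672ms=27/14b
7) 1588.235ms=9/2b +529.412ms=3/2b
Σ=6b of 6 (170bpm 3/8) — PASS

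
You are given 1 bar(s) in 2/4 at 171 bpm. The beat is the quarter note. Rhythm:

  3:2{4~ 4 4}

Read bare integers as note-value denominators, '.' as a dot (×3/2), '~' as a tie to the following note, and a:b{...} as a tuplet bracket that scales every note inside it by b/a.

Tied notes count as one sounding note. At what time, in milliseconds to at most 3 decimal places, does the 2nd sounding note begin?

note 2 onset = 4/3b = 467.836ms

1. 0.0ms @ 0 + 467.836ms (4/3)
2. 467.836ms @ 4/3 + 233.918ms (2/3)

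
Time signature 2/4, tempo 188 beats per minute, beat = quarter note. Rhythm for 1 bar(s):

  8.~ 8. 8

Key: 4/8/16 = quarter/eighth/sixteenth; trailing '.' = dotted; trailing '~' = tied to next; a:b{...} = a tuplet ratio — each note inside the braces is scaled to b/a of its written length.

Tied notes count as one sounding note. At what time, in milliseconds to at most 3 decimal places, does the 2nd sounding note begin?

1. 0.0ms @ 0 + 478.723ms (3/2)
2. 478.723ms @ 3/2 + 159.574ms (1/2)

note 2 onset = 3/2b = 478.723ms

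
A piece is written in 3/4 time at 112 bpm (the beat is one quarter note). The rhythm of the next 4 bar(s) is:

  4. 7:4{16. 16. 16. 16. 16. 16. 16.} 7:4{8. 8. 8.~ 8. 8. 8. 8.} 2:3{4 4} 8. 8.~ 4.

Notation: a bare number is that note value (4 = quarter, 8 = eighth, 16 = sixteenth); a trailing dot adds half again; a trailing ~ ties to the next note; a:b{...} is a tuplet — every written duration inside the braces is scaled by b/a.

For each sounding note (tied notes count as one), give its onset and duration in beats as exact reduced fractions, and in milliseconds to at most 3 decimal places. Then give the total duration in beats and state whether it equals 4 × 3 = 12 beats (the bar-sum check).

1) 0.0ms=0b +803.571ms=3/2b
2) 803.571ms=3/2b +114.796ms=3/14b
3) 918.367ms=12/7b +114.796ms=3/14b
4) 1033.163ms=27/14b +114.796ms=3/14b
5) 1147.959ms=15/7b +114.796ms=3/14b
6) 1262.755ms=33/14b +114.796ms=3/14b
7) 1377.551ms=18/7b +114.796ms=3/14b
8) 1492.347ms=39/14b +114.796ms=3/14b
9) 1607.143ms=3b +229.592ms=3/7b
10) 1836.735ms=24/7b +229.592ms=3/7b
11) 2066.327ms=27/7b +459.184ms=6/7b
12) 2525.51ms=33/7b +229.592ms=3/7b
13) 2755.102ms=36/7b +229.592ms=3/7b
14) 2984.694ms=39/7b +229.592ms=3/7b
15) 3214.286ms=6b +803.571ms=3/2b
16) 4017.857ms=15/2b +803.571ms=3/2b
17) 4821.429ms=9b +401.786ms=3/4b
18) 5223.214ms=39/4b +1205.357ms=9/4b
Σ=12b of 12 (112bpm 3/4) — PASS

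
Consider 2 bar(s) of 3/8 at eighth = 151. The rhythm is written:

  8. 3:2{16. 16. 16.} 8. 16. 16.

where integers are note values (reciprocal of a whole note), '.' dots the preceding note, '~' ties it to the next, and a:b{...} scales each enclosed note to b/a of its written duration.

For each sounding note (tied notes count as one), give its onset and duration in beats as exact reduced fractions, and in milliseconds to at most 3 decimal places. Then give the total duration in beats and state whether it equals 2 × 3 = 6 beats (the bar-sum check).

1) 0.0ms=0b +596.026ms=3/2b
2) 596.026ms=3/2b +198.675ms=1/2b
3) 794.702ms=2b +198.675ms=1/2b
4) 993.377ms=5/2b +198.675ms=1/2b
5) 1192.053ms=3b +596.026ms=3/2b
6) 1788.079ms=9/2b +298.013ms=3/4b
7) 2086.093ms=21/4b +298.013ms=3/4b
Σ=6b of 6 (151bpm 3/8) — PASS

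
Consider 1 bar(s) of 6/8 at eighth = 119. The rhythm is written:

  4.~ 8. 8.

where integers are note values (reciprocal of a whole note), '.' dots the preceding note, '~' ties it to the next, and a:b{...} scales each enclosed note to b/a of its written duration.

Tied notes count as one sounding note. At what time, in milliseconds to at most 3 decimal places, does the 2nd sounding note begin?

1. 0.0ms @ 0 + 2268.908ms (9/2)
2. 2268.908ms @ 9/2 + 756.303ms (3/2)

note 2 onset = 9/2b = 2268.908ms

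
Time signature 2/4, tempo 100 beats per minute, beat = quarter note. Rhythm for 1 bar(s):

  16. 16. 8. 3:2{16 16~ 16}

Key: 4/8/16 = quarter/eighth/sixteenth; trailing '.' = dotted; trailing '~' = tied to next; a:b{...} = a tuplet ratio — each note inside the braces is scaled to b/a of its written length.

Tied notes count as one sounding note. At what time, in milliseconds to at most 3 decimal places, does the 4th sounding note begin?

note 4 onset = 3/2b = 900.0ms

1. 0.0ms @ 0 + 225.0ms (3/8)
2. 225.0ms @ 3/8 + 225.0ms (3/8)
3. 450.0ms @ 3/4 + 450.0ms (3/4)
4. 900.0ms @ 3/2 + 100.0ms (1/6)
5. 1000.0ms @ 5/3 + 200.0ms (1/3)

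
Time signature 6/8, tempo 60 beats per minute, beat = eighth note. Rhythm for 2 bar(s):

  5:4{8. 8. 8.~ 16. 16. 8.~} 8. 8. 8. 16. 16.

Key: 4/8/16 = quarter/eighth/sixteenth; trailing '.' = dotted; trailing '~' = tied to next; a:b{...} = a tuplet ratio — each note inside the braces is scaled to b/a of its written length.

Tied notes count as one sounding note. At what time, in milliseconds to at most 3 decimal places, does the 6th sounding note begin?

note 6 onset = 15/2b = 7500.0ms

1. 0.0ms @ 0 + 1200.0ms (6/5)
2. 1200.0ms @ 6/5 + 1200.0ms (6/5)
3. 2400.0ms @ 12/5 + 1800.0ms (9/5)
4. 4200.0ms @ 21/5 + 600.0ms (3/5)
5. 4800.0ms @ 24/5 + 2700.0ms (27/10)
6. 7500.0ms @ 15/2 + 1500.0ms (3/2)
7. 9000.0ms @ 9 + 1500.0ms (3/2)
8. 10500.0ms @ 21/2 + 750.0ms (3/4)
9. 11250.0ms @ 45/4 + 750.0ms (3/4)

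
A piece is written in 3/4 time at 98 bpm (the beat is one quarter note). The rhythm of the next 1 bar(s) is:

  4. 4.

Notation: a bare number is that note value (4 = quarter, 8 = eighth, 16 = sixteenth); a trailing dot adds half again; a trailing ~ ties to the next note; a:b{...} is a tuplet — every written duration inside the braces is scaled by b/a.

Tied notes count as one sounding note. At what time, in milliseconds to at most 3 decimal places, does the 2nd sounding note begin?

note 2 onset = 3/2b = 918.367ms

1. 0.0ms @ 0 + 918.367ms (3/2)
2. 918.367ms @ 3/2 + 918.367ms (3/2)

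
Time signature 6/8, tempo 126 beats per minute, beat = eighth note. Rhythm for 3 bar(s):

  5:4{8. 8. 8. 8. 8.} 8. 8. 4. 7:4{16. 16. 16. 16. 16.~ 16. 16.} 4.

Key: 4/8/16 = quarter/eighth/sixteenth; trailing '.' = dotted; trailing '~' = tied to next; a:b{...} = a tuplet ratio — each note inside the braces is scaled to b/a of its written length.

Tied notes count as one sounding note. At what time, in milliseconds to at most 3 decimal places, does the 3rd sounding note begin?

note 3 onset = 12/5b = 1142.857ms

1. 0.0ms @ 0 + 571.429ms (6/5)
2. 571.429ms @ 6/5 + 571.429ms (6/5)
3. 1142.857ms @ 12/5 + 571.429ms (6/5)
4. 1714.286ms @ 18/5 + 571.429ms (6/5)
5. 2285.714ms @ 24/5 + 571.429ms (6/5)
6. 2857.143ms @ 6 + 714.286ms (3/2)
7. 3571.429ms @ 15/2 + 714.286ms (3/2)
8. 4285.714ms @ 9 + 1428.571ms (3)
9. 5714.286ms @ 12 + 204.082ms (3/7)
10. 5918.367ms @ 87/7 + 204.082ms (3/7)
11. 6122.449ms @ 90/7 + 204.082ms (3/7)
12. 6326.531ms @ 93/7 + 204.082ms (3/7)
13. 6530.612ms @ 96/7 + 408.163ms (6/7)
14. 6938.776ms @ 102/7 + 204.082ms (3/7)
15. 7142.857ms @ 15 + 1428.571ms (3)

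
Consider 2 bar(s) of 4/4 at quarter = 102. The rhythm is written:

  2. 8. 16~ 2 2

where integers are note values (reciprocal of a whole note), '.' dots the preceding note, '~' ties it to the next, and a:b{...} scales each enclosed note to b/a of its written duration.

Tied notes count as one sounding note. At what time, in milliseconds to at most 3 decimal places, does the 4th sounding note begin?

1. 0.0ms @ 0 + 1764.706ms (3)
2. 1764.706ms @ 3 + 441.176ms (3/4)
3. 2205.882ms @ 15/4 + 1323.529ms (9/4)
4. 3529.412ms @ 6 + 1176.471ms (2)

note 4 onset = 6b = 3529.412ms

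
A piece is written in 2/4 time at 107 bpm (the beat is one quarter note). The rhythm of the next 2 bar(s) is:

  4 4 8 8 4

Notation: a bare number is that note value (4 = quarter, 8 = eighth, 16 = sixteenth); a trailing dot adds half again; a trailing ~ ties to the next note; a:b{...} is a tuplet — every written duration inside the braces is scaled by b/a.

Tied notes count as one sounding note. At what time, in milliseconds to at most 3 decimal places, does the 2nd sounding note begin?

1. 0.0ms @ 0 + 560.748ms (1)
2. 560.748ms @ 1 + 560.748ms (1)
3. 1121.495ms @ 2 + 280.374ms (1/2)
4. 1401.869ms @ 5/2 + 280.374ms (1/2)
5. 1682.243ms @ 3 + 560.748ms (1)

note 2 onset = 1b = 560.748ms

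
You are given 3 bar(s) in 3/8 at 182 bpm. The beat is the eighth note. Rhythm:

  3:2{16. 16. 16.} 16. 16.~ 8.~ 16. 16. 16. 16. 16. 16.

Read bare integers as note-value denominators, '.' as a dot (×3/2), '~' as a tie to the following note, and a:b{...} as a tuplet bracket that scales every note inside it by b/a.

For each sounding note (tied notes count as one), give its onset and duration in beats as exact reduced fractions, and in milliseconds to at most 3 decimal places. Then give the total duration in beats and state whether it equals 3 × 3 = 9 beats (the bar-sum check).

1) 0.0ms=0b +164.835ms=1/2b
2) 164.835ms=1/2b +164.835ms=1/2b
3) 329.67ms=1b +164.835ms=1/2b
4) 494.505ms=3/2b +247.253ms=3/4b
5) 741.758ms=9/4b +989.011ms=3b
6) 1730.769ms=21/4b +247.253ms=3/4b
7) 1978.022ms=6b +247.253ms=3/4b
8) 2225.275ms=27/4b +247.253ms=3/4b
9) 2472.527ms=15/2b +247.253ms=3/4b
10) 2719.78ms=33/4b +247.253ms=3/4b
Σ=9b of 9 (182bpm 3/8) — PASS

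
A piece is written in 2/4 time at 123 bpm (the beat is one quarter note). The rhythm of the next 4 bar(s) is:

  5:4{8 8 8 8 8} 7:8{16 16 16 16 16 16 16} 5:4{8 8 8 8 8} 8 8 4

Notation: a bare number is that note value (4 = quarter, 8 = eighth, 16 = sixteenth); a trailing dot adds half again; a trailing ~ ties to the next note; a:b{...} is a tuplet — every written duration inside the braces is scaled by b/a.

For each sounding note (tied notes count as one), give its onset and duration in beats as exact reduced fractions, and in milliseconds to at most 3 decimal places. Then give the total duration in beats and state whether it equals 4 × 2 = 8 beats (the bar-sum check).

1) 0.0ms=0b +195.122ms=2/5b
2) 195.122ms=2/5b +195.122ms=2/5b
3) 390.244ms=4/5b +195.122ms=2/5b
4) 585.366ms=6/5b +195.122ms=2/5b
5) 780.488ms=8/5b +195.122ms=2/5b
6) 975.61ms=2b +139.373ms=2/7b
7) 1114.983ms=16/7b +139.373ms=2/7b
8) 1254.355ms=18/7b +139.373ms=2/7b
9) 1393.728ms=20/7b +139.373ms=2/7b
10) 1533.101ms=22/7b +139.373ms=2/7b
11) 1672.474ms=24/7b +139.373ms=2/7b
12) 1811.847ms=26/7b +139.373ms=2/7b
13) 1951.22ms=4b +195.122ms=2/5b
14) 2146.341ms=22/5b +195.122ms=2/5b
15) 2341.463ms=24/5b +195.122ms=2/5b
16) 2536.585ms=26/5b +195.122ms=2/5b
17) 2731.707ms=28/5b +195.122ms=2/5b
18) 2926.829ms=6b +243.902ms=1/2b
19) 3170.732ms=13/2b +243.902ms=1/2b
20) 3414.634ms=7b +487.805ms=1b
Σ=8b of 8 (123bpm 2/4) — PASS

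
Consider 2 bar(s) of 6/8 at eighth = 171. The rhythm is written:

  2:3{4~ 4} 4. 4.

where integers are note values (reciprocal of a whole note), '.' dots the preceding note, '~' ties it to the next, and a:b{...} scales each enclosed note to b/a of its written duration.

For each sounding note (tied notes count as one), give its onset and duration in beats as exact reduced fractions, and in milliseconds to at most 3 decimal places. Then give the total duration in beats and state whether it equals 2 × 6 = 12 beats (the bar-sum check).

1) 0.0ms=0b +2105.263ms=6b
2) 2105.263ms=6b +1052.632ms=3b
3) 3157.895ms=9b +1052.632ms=3b
Σ=12b of 12 (171bpm 6/8) — PASS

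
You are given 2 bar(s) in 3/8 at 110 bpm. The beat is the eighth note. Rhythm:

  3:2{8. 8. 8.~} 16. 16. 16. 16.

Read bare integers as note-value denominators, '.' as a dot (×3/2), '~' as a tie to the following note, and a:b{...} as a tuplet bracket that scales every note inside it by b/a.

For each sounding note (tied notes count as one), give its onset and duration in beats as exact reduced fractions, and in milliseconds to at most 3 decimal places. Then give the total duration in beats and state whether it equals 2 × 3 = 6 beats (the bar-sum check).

1) 0.0ms=0b +545.455ms=1b
2) 545.455ms=1b +545.455ms=1b
3) 1090.909ms=2b +954.545ms=7/4b
4) 2045.455ms=15/4b +409.091ms=3/4b
5) 2454.545ms=9/2b +409.091ms=3/4b
6) 2863.636ms=21/4b +409.091ms=3/4b
Σ=6b of 6 (110bpm 3/8) — PASS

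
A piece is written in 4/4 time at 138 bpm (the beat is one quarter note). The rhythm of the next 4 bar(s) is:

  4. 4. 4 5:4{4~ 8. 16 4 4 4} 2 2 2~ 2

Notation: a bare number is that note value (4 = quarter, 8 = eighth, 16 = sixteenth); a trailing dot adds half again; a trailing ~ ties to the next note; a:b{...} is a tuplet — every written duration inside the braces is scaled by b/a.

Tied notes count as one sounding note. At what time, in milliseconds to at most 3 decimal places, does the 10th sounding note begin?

note 10 onset = 10b = 4347.826ms

1. 0.0ms @ 0 + 652.174ms (3/2)
2. 652.174ms @ 3/2 + 652.174ms (3/2)
3. 1304.348ms @ 3 + 434.783ms (1)
4. 1739.13ms @ 4 + 608.696ms (7/5)
5. 2347.826ms @ 27/5 + 86.957ms (1/5)
6. 2434.783ms @ 28/5 + 347.826ms (4/5)
7. 2782.609ms @ 32/5 + 347.826ms (4/5)
8. 3130.435ms @ 36/5 + 347.826ms (4/5)
9. 3478.261ms @ 8 + 869.565ms (2)
10. 4347.826ms @ 10 + 869.565ms (2)
11. 5217.391ms @ 12 + 1739.13ms (4)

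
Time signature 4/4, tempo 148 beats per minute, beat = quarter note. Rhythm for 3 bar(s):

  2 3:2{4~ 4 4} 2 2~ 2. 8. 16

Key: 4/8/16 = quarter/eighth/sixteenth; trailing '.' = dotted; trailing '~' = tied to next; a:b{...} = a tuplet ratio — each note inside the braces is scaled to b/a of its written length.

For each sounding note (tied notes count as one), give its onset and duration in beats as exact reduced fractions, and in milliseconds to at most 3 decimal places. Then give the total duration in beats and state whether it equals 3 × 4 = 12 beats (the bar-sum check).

1) 0.0ms=0b +810.811ms=2b
2) 810.811ms=2b +540.541ms=4/3b
3) 1351.351ms=10/3b +270.27ms=2/3b
4) 1621.622ms=4b +810.811ms=2b
5) 2432.432ms=6b +2027.027ms=5b
6) 4459.459ms=11b +304.054ms=3/4b
7) 4763.514ms=47/4b +101.351ms=1/4b
Σ=12b of 12 (148bpm 4/4) — PASS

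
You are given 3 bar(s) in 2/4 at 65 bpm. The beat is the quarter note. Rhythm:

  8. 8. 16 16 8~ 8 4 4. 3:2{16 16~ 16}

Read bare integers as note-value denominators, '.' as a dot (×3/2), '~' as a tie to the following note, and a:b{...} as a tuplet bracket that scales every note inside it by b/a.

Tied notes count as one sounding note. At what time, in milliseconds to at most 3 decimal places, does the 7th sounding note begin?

1. 0.0ms @ 0 + 692.308ms (3/4)
2. 692.308ms @ 3/4 + 692.308ms (3/4)
3. 1384.615ms @ 3/2 + 230.769ms (1/4)
4. 1615.385ms @ 7/4 + 230.769ms (1/4)
5. 1846.154ms @ 2 + 923.077ms (1)
6. 2769.231ms @ 3 + 923.077ms (1)
7. 3692.308ms @ 4 + 1384.615ms (3/2)
8. 5076.923ms @ 11/2 + 153.846ms (1/6)
9. 5230.769ms @ 17/3 + 307.692ms (1/3)

note 7 onset = 4b = 3692.308ms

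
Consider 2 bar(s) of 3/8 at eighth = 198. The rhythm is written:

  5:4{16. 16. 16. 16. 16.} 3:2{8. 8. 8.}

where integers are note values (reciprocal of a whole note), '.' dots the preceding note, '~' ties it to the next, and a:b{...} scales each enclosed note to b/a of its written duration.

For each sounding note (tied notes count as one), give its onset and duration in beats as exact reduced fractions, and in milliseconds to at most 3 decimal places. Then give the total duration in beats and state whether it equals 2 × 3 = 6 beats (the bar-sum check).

1) 0.0ms=0b +181.818ms=3/5b
2) 181.818ms=3/5b +181.818ms=3/5b
3) 363.636ms=6/5b +181.818ms=3/5b
4) 545.455ms=9/5b +181.818ms=3/5b
5) 727.273ms=12/5b +181.818ms=3/5b
6) 909.091ms=3b +303.03ms=1b
7) 1212.121ms=4b +303.03ms=1b
8) 1515.152ms=5b +303.03ms=1b
Σ=6b of 6 (198bpm 3/8) — PASS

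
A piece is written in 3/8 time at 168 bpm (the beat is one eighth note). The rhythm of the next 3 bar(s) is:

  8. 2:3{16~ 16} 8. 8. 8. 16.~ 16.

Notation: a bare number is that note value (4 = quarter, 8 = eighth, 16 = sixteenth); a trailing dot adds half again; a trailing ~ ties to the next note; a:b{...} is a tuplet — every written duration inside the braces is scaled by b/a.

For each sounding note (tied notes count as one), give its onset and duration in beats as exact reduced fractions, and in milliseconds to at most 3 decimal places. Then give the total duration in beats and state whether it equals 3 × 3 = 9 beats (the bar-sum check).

1) 0.0ms=0b +535.714ms=3/2b
2) 535.714ms=3/2b +535.714ms=3/2b
3) 1071.429ms=3b +535.714ms=3/2b
4) 1607.143ms=9/2b +535.714ms=3/2b
5) 2142.857ms=6b +535.714ms=3/2b
6) 2678.571ms=15/2b +535.714ms=3/2b
Σ=9b of 9 (168bpm 3/8) — PASS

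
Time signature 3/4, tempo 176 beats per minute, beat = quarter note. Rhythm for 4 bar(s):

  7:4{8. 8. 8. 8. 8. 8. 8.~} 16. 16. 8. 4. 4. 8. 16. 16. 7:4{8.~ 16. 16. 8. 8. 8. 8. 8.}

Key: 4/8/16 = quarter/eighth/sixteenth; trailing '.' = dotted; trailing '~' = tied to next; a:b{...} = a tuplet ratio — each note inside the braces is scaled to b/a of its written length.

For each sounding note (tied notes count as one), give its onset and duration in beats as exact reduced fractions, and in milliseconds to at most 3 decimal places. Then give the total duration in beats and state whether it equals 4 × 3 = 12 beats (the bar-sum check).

1) 0.0ms=0b +146.104ms=3/7b
2) 146.104ms=3/7b +146.104ms=3/7b
3) 292.208ms=6/7b +146.104ms=3/7b
4) 438.312ms=9/7b +146.104ms=3/7b
5) 584.416ms=12/7b +146.104ms=3/7b
6) 730.519ms=15/7b +146.104ms=3/7b
7) 876.623ms=18/7b +273.945ms=45/56b
8) 1150.568ms=27/8b +127.841ms=3/8b
9) 1278.409ms=15/4b +255.682ms=3/4b
10) 1534.091ms=9/2b +511.364ms=3/2b
11) 2045.455ms=6b +511.364ms=3/2b
12) 2556.818ms=15/2b +255.682ms=3/4b
13) 2812.5ms=33/4b +127.841ms=3/8b
14) 2940.341ms=69/8b +127.841ms=3/8b
15) 3068.182ms=9b +219.156ms=9/14b
16) 3287.338ms=135/14b +73.052ms=3/14b
17) 3360.39ms=69/7b +146.104ms=3/7b
18) 3506.494ms=72/7b +146.104ms=3/7b
19) 3652.597ms=75/7b +146.104ms=3/7b
20) 3798.701ms=78/7b +146.104ms=3/7b
21) 3944.805ms=81/7b +146.104ms=3/7b
Σ=12b of 12 (176bpm 3/4) — PASS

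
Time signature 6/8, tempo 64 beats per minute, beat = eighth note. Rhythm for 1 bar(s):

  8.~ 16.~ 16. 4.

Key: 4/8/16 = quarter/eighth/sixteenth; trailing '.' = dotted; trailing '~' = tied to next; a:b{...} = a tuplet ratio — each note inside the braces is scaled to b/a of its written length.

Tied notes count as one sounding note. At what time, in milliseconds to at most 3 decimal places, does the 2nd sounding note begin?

1. 0.0ms @ 0 + 2812.5ms (3)
2. 2812.5ms @ 3 + 2812.5ms (3)

note 2 onset = 3b = 2812.5ms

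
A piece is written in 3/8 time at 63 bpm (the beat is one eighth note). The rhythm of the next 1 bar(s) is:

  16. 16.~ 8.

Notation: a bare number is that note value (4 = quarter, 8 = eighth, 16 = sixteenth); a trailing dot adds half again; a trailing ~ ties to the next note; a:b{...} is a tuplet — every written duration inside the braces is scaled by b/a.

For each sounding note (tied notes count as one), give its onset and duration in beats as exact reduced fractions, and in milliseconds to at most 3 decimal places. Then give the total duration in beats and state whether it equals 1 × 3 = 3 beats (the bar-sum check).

1) 0.0ms=0b +714.286ms=3/4b
2) 714.286ms=3/4b +2142.857ms=9/4b
Σ=3b of 3 (63bpm 3/8) — PASS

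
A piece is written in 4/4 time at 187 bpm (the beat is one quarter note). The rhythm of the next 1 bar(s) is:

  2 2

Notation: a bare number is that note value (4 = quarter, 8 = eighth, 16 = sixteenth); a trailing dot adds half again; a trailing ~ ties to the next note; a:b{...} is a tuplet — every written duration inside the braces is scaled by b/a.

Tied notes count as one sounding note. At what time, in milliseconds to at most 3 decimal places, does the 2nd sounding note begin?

1. 0.0ms @ 0 + 641.711ms (2)
2. 641.711ms @ 2 + 641.711ms (2)

note 2 onset = 2b = 641.711ms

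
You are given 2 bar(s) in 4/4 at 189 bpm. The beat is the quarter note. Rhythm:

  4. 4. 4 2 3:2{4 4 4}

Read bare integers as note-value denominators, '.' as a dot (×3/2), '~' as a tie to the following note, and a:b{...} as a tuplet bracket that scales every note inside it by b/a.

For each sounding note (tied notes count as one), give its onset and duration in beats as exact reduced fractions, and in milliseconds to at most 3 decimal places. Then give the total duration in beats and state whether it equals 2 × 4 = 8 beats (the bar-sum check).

1) 0.0ms=0b +476.19ms=3/2b
2) 476.19ms=3/2b +476.19ms=3/2b
3) 952.381ms=3b +317.46ms=1b
4) 1269.841ms=4b +634.921ms=2b
5) 1904.762ms=6b +211.64ms=2/3b
6) 2116.402ms=20/3b +211.64ms=2/3b
7) 2328.042ms=22/3b +211.64ms=2/3b
Σ=8b of 8 (189bpm 4/4) — PASS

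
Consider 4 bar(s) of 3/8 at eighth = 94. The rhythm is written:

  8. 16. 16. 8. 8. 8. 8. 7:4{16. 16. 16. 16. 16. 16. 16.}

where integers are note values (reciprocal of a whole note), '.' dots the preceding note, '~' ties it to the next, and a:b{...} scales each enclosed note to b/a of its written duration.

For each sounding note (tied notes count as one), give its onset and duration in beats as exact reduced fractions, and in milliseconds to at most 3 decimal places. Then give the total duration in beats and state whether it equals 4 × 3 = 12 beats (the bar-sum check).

1) 0.0ms=0b +957.447ms=3/2b
2) 957.447ms=3/2b +478.723ms=3/4b
3) 1436.17ms=9/4b +478.723ms=3/4b
4) 1914.894ms=3b +957.447ms=3/2b
5) 2872.34ms=9/2b +957.447ms=3/2b
6) 3829.787ms=6b +957.447ms=3/2b
7) 4787.234ms=15/2b +957.447ms=3/2b
8) 5744.681ms=9b +273.556ms=3/7b
9) 6018.237ms=66/7b +273.556ms=3/7b
10) 6291.793ms=69/7b +273.556ms=3/7b
11) 6565.35ms=72/7b +273.556ms=3/7b
12) 6838.906ms=75/7b +273.556ms=3/7b
13) 7112.462ms=78/7b +273.556ms=3/7b
14) 7386.018ms=81/7b +273.556ms=3/7b
Σ=12b of 12 (94bpm 3/8) — PASS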